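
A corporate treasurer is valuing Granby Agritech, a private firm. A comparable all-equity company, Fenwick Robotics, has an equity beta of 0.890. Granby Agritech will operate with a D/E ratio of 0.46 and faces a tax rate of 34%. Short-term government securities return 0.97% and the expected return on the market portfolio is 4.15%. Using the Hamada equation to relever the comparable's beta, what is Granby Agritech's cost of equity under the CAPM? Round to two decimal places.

4.66%

β_L = β_U × [1 + (1 − t)(D/E)] = 0.890 × [1 + (1 − 0.34) × 0.46]
    = 0.890 × [1 + 0.66 × 0.46] = 0.890 × 1.3036 = 1.1602
MRP = 4.15% − 0.97% = 3.18%
E(R) = R_f + β_L × MRP = 0.97% + 1.1602 × 3.18% = 4.66%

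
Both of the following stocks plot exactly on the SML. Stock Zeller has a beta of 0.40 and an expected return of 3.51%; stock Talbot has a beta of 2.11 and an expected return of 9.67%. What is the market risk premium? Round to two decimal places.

3.60%

Both satisfy E(R) = R_f + β·MRP, so the slope of the SML is
MRP = (9.67% − 3.51%) / (2.11 − 0.40) = 6.16% / 1.71 = 3.6023%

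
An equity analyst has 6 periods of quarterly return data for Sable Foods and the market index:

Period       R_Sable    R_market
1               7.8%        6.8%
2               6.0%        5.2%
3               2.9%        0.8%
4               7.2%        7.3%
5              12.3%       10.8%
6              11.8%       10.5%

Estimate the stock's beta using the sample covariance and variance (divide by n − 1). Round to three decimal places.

Mean R_i = (7.8 + 6.0 + 2.9 + 7.2 + 12.3 + 11.8) / 6 = 8.0000%
Mean R_m = (6.8 + 5.2 + 0.8 + 7.3 + 10.8 + 10.5) / 6 = 6.9000%
Σ(R_i − R̄_i)(R_m − R̄_m) = 64.6600  ⇒  Cov = 64.6600 / 5 = 12.9320
Σ(R_m − R̄_m)² = 68.4400  ⇒  Var(R_m) = 68.4400 / 5 = 13.6880
β = Cov / Var(R_m) = 12.9320 / 13.6880 = 0.9448

0.945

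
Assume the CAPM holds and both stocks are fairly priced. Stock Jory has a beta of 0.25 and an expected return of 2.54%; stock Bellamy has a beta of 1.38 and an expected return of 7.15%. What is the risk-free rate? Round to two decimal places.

1.52%

Both satisfy E(R) = R_f + β·MRP, so the slope of the SML is
MRP = (7.15% − 2.54%) / (1.38 − 0.25) = 4.61% / 1.13 = 4.0796%
R_f = E(R_Jory) − β_Jory·MRP = 2.54% − 0.25 × 4.0796% = 1.5201%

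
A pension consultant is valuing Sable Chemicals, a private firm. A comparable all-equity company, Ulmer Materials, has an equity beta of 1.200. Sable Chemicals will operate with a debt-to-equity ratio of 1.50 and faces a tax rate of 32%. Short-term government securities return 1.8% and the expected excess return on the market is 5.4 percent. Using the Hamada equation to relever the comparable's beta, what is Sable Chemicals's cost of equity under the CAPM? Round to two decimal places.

β_L = β_U × [1 + (1 − t)(D/E)] = 1.200 × [1 + (1 − 0.32) × 1.50]
    = 1.200 × [1 + 0.68 × 1.50] = 1.200 × 2.0200 = 2.4240
E(R) = R_f + β_L × MRP = 1.8% + 2.4240 × 5.4% = 14.89%

14.89%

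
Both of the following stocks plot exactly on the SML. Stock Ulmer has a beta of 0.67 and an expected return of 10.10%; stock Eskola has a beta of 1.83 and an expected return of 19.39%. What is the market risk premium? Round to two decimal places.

8.01%

Both satisfy E(R) = R_f + β·MRP, so the slope of the SML is
MRP = (19.39% − 10.10%) / (1.83 − 0.67) = 9.29% / 1.16 = 8.0086%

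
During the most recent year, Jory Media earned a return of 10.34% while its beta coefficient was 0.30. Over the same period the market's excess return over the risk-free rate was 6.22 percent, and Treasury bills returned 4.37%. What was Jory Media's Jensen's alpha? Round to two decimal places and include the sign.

CAPM benchmark = R_f + β(R_m − R_f) = 4.37% + 0.30 × 6.22% = 6.2360%
α = actual − benchmark = 10.34% − 6.2360% = +4.10%

+4.10%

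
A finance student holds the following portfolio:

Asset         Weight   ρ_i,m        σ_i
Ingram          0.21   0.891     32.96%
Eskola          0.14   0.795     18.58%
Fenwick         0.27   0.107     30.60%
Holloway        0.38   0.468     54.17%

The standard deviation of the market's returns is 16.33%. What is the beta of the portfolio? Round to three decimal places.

β_Ingram = 0.891 × 32.96% / 16.33% = 1.7984
β_Eskola = 0.795 × 18.58% / 16.33% = 0.9045
β_Fenwick = 0.107 × 30.60% / 16.33% = 0.2005
β_Holloway = 0.468 × 54.17% / 16.33% = 1.5525
β_P = Σ w_i β_i = 0.21×1.7984 + 0.14×0.9045 + 0.27×0.2005 + 0.38×1.5525 = 1.1484

1.148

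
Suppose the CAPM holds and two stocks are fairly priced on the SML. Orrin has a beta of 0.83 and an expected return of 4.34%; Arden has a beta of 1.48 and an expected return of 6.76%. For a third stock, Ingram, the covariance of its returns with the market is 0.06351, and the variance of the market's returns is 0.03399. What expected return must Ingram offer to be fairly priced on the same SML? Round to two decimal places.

MRP = (6.76% − 4.34%) / (1.48 − 0.83) = 3.7231%
R_f = 4.34% − 0.83 × 3.7231% = 1.2498%
β_Ingram = Cov / Var(R_m) = 0.06351 / 0.03399 = 1.8685
E(R_Ingram) = R_f + β × MRP = 1.2498% + 1.8685 × 3.7231% = 8.21%

8.21%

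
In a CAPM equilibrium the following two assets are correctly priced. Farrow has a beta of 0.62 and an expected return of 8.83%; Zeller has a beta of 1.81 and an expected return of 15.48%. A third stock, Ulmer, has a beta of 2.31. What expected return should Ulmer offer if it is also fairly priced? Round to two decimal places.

18.27%

MRP (SML slope) = (15.48% − 8.83%) / (1.81 − 0.62) = 6.65% / 1.19 = 5.5882%
R_f (intercept) = 8.83% − 0.62 × 5.5882% = 5.3653%
E(R_Ulmer) = R_f + β × MRP = 5.3653% + 2.31 × 5.5882% = 18.27%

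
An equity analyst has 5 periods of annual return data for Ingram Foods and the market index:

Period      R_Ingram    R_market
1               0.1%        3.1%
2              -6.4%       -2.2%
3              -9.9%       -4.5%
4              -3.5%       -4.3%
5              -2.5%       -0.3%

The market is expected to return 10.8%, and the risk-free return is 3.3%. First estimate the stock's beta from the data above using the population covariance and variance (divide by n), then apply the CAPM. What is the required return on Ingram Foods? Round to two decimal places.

Mean R_i = (0.1 − 6.4 − 9.9 − 3.5 − 2.5) / 5 = -4.4400%
Mean R_m = (3.1 − 2.2 − 4.5 − 4.3 − 0.3) / 5 = -1.6400%
Σ(R_i − R̄_i)(R_m − R̄_m) = 38.3320  ⇒  Cov = 38.3320 / 5 = 7.6664
Σ(R_m − R̄_m)² = 39.8320  ⇒  Var(R_m) = 39.8320 / 5 = 7.9664
β = Cov / Var(R_m) = 7.6664 / 7.9664 = 0.9623
MRP = 10.8% − 3.3% = 7.50%
E(R) = R_f + β × MRP = 3.3% + 0.9623 × 7.5% = 10.52%

10.52%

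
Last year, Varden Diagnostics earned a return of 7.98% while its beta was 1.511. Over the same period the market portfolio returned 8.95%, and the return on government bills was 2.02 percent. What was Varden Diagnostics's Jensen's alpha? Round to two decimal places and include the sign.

Market excess return = 8.95% − 2.02% = 6.93%
CAPM benchmark = R_f + β(R_m − R_f) = 2.02% + 1.511 × 6.93% = 12.49123%
α = actual − benchmark = 7.98% − 12.49123% = -4.51%

-4.51%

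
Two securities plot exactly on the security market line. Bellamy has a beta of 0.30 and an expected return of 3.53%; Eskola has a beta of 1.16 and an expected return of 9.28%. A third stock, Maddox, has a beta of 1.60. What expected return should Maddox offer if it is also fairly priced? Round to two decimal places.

MRP (SML slope) = (9.28% − 3.53%) / (1.16 − 0.30) = 5.75% / 0.86 = 6.6860%
R_f (intercept) = 3.53% − 0.30 × 6.6860% = 1.5242%
E(R_Maddox) = R_f + β × MRP = 1.5242% + 1.60 × 6.6860% = 12.22%

12.22%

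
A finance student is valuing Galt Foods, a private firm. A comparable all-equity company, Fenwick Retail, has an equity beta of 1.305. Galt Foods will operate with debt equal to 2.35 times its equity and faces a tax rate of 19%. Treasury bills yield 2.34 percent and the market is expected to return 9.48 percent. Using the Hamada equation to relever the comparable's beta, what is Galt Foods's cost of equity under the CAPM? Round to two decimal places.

29.39%

β_L = β_U × [1 + (1 − t)(D/E)] = 1.305 × [1 + (1 − 0.19) × 2.35]
    = 1.305 × [1 + 0.81 × 2.35] = 1.305 × 2.9035 = 3.7891
MRP = 9.48% − 2.34% = 7.14%
E(R) = R_f + β_L × MRP = 2.34% + 3.7891 × 7.14% = 29.39%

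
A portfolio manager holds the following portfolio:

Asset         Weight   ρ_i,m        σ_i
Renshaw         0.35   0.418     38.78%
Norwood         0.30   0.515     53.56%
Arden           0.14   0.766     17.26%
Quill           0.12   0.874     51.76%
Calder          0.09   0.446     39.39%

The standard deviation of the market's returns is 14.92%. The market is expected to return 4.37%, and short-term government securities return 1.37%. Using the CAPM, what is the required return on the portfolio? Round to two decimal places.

β_Renshaw = 0.418 × 38.78% / 14.92% = 1.0865
β_Norwood = 0.515 × 53.56% / 14.92% = 1.8488
β_Arden = 0.766 × 17.26% / 14.92% = 0.8861
β_Quill = 0.874 × 51.76% / 14.92% = 3.0321
β_Calder = 0.446 × 39.39% / 14.92% = 1.1775
β_P = Σ w_i β_i = 0.35×1.0865 + 0.30×1.8488 + 0.14×0.8861 + 0.12×3.0321 + 0.09×1.1775 = 1.5288
MRP = 4.37% − 1.37% = 3.00%
E(R_P) = R_f + β_P × MRP = 1.37% + 1.5288 × 3.00% = 5.96%

5.96%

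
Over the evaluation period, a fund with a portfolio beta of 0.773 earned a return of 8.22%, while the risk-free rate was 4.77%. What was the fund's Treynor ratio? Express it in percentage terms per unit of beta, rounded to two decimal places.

4.46%

Treynor = (R_P − R_f) / β_P = (8.22% − 4.77%) / 0.7730 = 3.45% / 0.7730 = 4.46%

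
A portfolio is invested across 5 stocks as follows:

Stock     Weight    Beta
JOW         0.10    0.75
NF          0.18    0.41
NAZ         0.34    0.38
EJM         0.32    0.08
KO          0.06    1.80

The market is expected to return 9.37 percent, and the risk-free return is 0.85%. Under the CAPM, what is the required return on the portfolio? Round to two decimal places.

β_P = Σ w_i β_i = 0.10×0.75 + 0.18×0.41 + 0.34×0.38 + 0.32×0.08 + 0.06×1.80 = 0.4116
MRP = 9.37% − 0.85% = 8.52%
E(R_P) = R_f + β_P × MRP = 0.85% + 0.4116 × 8.52% = 4.36%

4.36%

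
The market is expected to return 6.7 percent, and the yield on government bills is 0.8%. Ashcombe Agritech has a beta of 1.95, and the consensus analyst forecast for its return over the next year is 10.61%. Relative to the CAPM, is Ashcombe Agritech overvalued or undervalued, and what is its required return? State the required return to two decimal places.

MRP = 6.7% − 0.8% = 5.90%
Required return = R_f + β·MRP = 0.8% + 1.95 × 5.9% = 12.31%
Forecast 10.61% < required 12.31% → the stock plots below the SML → overvalued.

Overvalued; required return 12.31%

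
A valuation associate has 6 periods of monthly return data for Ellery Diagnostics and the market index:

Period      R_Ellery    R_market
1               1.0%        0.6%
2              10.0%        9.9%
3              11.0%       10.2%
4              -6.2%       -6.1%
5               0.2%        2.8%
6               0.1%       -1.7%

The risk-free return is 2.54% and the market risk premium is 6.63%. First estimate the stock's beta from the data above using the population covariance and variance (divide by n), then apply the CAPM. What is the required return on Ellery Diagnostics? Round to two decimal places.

9.13%

Mean R_i = (1.0 + 10.0 + 11.0 − 6.2 + 0.2 + 0.1) / 6 = 2.6833%
Mean R_m = (0.6 + 9.9 + 10.2 − 6.1 + 2.8 − 1.7) / 6 = 2.6167%
Σ(R_i − R̄_i)(R_m − R̄_m) = 207.8817  ⇒  Cov = 207.8817 / 6 = 34.6470
Σ(R_m − R̄_m)² = 209.2683  ⇒  Var(R_m) = 209.2683 / 6 = 34.8781
β = Cov / Var(R_m) = 34.6470 / 34.8781 = 0.9934
E(R) = R_f + β × MRP = 2.54% + 0.9934 × 6.63% = 9.13%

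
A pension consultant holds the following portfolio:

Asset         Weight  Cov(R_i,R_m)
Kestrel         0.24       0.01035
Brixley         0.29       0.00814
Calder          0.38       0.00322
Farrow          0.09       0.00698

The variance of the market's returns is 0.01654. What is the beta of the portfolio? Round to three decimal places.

0.405

β_Kestrel = 0.01035 / 0.01654 = 0.6258
β_Brixley = 0.00814 / 0.01654 = 0.4921
β_Calder = 0.00322 / 0.01654 = 0.1947
β_Farrow = 0.00698 / 0.01654 = 0.4220
β_P = Σ w_i β_i = 0.24×0.6258 + 0.29×0.4921 + 0.38×0.1947 + 0.09×0.4220 = 0.4049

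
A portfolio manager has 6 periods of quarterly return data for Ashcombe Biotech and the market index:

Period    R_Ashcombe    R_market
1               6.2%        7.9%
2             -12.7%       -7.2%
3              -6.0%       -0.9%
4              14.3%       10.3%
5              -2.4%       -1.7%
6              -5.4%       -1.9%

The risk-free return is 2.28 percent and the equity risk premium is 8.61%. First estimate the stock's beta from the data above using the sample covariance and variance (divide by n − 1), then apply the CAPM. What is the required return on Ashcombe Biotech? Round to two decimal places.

Mean R_i = (6.2 − 12.7 − 6.0 + 14.3 − 2.4 − 5.4) / 6 = -1.0000%
Mean R_m = (7.9 − 7.2 − 0.9 + 10.3 − 1.7 − 1.9) / 6 = 1.0833%
Σ(R_i − R̄_i)(R_m − R̄_m) = 313.9500  ⇒  Cov = 313.9500 / 5 = 62.7900
Σ(R_m − R̄_m)² = 220.6083  ⇒  Var(R_m) = 220.6083 / 5 = 44.1217
β = Cov / Var(R_m) = 62.7900 / 44.1217 = 1.4231
E(R) = R_f + β × MRP = 2.28% + 1.4231 × 8.61% = 14.53%

14.53%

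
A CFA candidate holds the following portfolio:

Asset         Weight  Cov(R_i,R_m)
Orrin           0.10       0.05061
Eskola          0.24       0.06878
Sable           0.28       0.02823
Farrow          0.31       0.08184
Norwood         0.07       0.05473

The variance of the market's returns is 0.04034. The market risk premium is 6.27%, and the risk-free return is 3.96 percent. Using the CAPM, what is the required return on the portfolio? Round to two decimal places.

13.08%

β_Orrin = 0.05061 / 0.04034 = 1.2546
β_Eskola = 0.06878 / 0.04034 = 1.7050
β_Sable = 0.02823 / 0.04034 = 0.6998
β_Farrow = 0.08184 / 0.04034 = 2.0288
β_Norwood = 0.05473 / 0.04034 = 1.3567
β_P = Σ w_i β_i = 0.10×1.2546 + 0.24×1.7050 + 0.28×0.6998 + 0.31×2.0288 + 0.07×1.3567 = 1.4545
E(R_P) = R_f + β_P × MRP = 3.96% + 1.4545 × 6.27% = 13.08%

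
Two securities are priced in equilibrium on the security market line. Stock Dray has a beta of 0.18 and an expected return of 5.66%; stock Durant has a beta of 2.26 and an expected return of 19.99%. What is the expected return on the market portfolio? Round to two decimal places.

11.31%

Both satisfy E(R) = R_f + β·MRP, so the slope of the SML is
MRP = (19.99% − 5.66%) / (2.26 − 0.18) = 14.33% / 2.08 = 6.8894%
R_f = E(R_Dray) − β_Dray·MRP = 5.66% − 0.18 × 6.8894% = 4.4199%
E(R_m) = R_f + MRP = 4.4199% + 6.8894% = 11.31%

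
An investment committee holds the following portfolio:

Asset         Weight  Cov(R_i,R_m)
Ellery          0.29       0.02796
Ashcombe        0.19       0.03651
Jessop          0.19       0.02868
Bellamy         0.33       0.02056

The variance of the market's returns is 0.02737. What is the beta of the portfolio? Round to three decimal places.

β_Ellery = 0.02796 / 0.02737 = 1.0216
β_Ashcombe = 0.03651 / 0.02737 = 1.3339
β_Jessop = 0.02868 / 0.02737 = 1.0479
β_Bellamy = 0.02056 / 0.02737 = 0.7512
β_P = Σ w_i β_i = 0.29×1.0216 + 0.19×1.3339 + 0.19×1.0479 + 0.33×0.7512 = 0.9967

0.997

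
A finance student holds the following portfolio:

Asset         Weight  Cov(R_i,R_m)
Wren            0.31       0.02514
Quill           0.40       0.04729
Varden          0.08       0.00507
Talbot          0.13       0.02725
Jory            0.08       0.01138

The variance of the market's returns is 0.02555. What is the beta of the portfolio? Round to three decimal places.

1.236

β_Wren = 0.02514 / 0.02555 = 0.9840
β_Quill = 0.04729 / 0.02555 = 1.8509
β_Varden = 0.00507 / 0.02555 = 0.1984
β_Talbot = 0.02725 / 0.02555 = 1.0665
β_Jory = 0.01138 / 0.02555 = 0.4454
β_P = Σ w_i β_i = 0.31×0.9840 + 0.40×1.8509 + 0.08×0.1984 + 0.13×1.0665 + 0.08×0.4454 = 1.2355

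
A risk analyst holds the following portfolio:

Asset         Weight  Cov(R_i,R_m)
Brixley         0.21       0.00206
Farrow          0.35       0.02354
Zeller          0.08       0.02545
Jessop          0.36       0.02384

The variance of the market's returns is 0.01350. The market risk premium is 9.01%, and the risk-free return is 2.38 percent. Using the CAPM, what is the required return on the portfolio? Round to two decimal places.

15.25%

β_Brixley = 0.00206 / 0.01350 = 0.1526
β_Farrow = 0.02354 / 0.01350 = 1.7437
β_Zeller = 0.02545 / 0.01350 = 1.8852
β_Jessop = 0.02384 / 0.01350 = 1.7659
β_P = Σ w_i β_i = 0.21×0.1526 + 0.35×1.7437 + 0.08×1.8852 + 0.36×1.7659 = 1.4289
E(R_P) = R_f + β_P × MRP = 2.38% + 1.4289 × 9.01% = 15.25%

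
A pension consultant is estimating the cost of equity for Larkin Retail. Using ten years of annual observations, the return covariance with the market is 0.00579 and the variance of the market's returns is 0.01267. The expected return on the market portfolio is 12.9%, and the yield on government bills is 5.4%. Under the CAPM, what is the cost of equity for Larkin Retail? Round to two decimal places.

β = Cov(R_i, R_m) / Var(R_m) = 0.00579 / 0.01267 = 0.4570
MRP = 12.9% − 5.4% = 7.50%
E(R) = R_f + β × MRP = 5.4% + 0.4570 × 7.5% = 8.83%

8.83%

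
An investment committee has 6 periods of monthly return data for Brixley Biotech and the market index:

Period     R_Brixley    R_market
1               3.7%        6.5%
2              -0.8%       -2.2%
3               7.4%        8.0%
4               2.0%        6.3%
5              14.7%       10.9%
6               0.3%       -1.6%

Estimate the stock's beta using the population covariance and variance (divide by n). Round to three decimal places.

Mean R_i = (3.7 − 0.8 + 7.4 + 2.0 + 14.7 + 0.3) / 6 = 4.5500%
Mean R_m = (6.5 − 2.2 + 8.0 + 6.3 + 10.9 − 1.6) / 6 = 4.6500%
Σ(R_i − R̄_i)(R_m − R̄_m) = 130.4150  ⇒  Cov = 130.4150 / 6 = 21.7358
Σ(R_m − R̄_m)² = 142.4150  ⇒  Var(R_m) = 142.4150 / 6 = 23.7358
β = Cov / Var(R_m) = 21.7358 / 23.7358 = 0.9157

0.916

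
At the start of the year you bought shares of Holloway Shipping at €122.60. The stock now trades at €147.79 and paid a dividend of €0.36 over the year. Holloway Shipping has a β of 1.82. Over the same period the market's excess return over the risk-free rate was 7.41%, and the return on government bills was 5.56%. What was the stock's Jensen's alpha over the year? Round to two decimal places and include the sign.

+1.79%

Realised HPR = (P1 + D1 − P0) / P0 = (147.79 + 0.36 − 122.60) / 122.60 = 25.55 / 122.60 = 20.8401%
CAPM required = R_f + β·MRP = 5.56% + 1.82 × 7.41% = 19.0462%
α = realised − required = 20.8401% − 19.0462% = +1.79%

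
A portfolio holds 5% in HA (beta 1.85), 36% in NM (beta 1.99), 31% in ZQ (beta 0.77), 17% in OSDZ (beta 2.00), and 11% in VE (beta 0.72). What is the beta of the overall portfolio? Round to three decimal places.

1.467

β_P = Σ w_i β_i = 0.05×1.85 + 0.36×1.99 + 0.31×0.77 + 0.17×2.00 + 0.11×0.72 = 1.4668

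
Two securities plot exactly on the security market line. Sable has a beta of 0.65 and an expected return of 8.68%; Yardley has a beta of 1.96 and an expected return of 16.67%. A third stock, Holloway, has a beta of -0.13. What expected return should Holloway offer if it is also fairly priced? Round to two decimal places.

MRP (SML slope) = (16.67% − 8.68%) / (1.96 − 0.65) = 7.99% / 1.31 = 6.0992%
R_f (intercept) = 8.68% − 0.65 × 6.0992% = 4.7155%
E(R_Holloway) = R_f + β × MRP = 4.7155% + -0.13 × 6.0992% = 3.92%

3.92%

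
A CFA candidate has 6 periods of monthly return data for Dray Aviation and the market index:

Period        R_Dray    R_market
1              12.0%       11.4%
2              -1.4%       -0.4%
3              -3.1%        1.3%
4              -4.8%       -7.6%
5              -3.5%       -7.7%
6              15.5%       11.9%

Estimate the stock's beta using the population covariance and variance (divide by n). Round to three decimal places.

Mean R_i = (12.0 − 1.4 − 3.1 − 4.8 − 3.5 + 15.5) / 6 = 2.4500%
Mean R_m = (11.4 − 0.4 + 1.3 − 7.6 − 7.7 + 11.9) / 6 = 1.4833%
Σ(R_i − R̄_i)(R_m − R̄_m) = 359.4050  ⇒  Cov = 359.4050 / 6 = 59.9008
Σ(R_m − R̄_m)² = 377.2683  ⇒  Var(R_m) = 377.2683 / 6 = 62.8781
β = Cov / Var(R_m) = 59.9008 / 62.8781 = 0.9526

0.953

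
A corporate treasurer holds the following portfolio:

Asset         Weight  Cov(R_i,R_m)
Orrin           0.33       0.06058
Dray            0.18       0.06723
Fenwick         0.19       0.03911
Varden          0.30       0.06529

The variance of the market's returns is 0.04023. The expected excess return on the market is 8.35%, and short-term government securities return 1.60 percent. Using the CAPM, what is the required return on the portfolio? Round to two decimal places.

β_Orrin = 0.06058 / 0.04023 = 1.5058
β_Dray = 0.06723 / 0.04023 = 1.6711
β_Fenwick = 0.03911 / 0.04023 = 0.9722
β_Varden = 0.06529 / 0.04023 = 1.6229
β_P = Σ w_i β_i = 0.33×1.5058 + 0.18×1.6711 + 0.19×0.9722 + 0.30×1.6229 = 1.4693
E(R_P) = R_f + β_P × MRP = 1.60% + 1.4693 × 8.35% = 13.87%

13.87%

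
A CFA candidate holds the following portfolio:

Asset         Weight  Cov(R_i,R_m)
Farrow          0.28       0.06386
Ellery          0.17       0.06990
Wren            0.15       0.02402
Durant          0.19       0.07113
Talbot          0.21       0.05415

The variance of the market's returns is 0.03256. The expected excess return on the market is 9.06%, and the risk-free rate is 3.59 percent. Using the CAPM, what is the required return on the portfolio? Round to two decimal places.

β_Farrow = 0.06386 / 0.03256 = 1.9613
β_Ellery = 0.06990 / 0.03256 = 2.1468
β_Wren = 0.02402 / 0.03256 = 0.7377
β_Durant = 0.07113 / 0.03256 = 2.1846
β_Talbot = 0.05415 / 0.03256 = 1.6631
β_P = Σ w_i β_i = 0.28×1.9613 + 0.17×2.1468 + 0.15×0.7377 + 0.19×2.1846 + 0.21×1.6631 = 1.7891
E(R_P) = R_f + β_P × MRP = 3.59% + 1.7891 × 9.06% = 19.80%

19.80%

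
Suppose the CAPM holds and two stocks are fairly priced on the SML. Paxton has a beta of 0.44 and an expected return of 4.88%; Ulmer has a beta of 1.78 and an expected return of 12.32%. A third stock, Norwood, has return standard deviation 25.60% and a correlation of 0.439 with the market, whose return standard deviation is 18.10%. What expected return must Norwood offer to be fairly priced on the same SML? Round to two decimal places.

5.88%

MRP = (12.32% − 4.88%) / (1.78 − 0.44) = 5.5522%
R_f = 4.88% − 0.44 × 5.5522% = 2.4370%
β_Norwood = ρ·σ_i/σ_m = 0.439 × 25.60 / 18.10 = 0.6209
E(R_Norwood) = R_f + β × MRP = 2.4370% + 0.6209 × 5.5522% = 5.88%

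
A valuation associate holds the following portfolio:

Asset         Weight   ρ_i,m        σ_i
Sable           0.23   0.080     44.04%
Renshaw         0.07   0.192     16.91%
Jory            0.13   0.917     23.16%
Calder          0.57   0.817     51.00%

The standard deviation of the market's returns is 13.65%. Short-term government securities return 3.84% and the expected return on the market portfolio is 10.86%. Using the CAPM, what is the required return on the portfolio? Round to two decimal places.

18.01%

β_Sable = 0.080 × 44.04% / 13.65% = 0.2581
β_Renshaw = 0.192 × 16.91% / 13.65% = 0.2379
β_Jory = 0.917 × 23.16% / 13.65% = 1.5559
β_Calder = 0.817 × 51.00% / 13.65% = 3.0525
β_P = Σ w_i β_i = 0.23×0.2581 + 0.07×0.2379 + 0.13×1.5559 + 0.57×3.0525 = 2.0182
MRP = 10.86% − 3.84% = 7.02%
E(R_P) = R_f + β_P × MRP = 3.84% + 2.0182 × 7.02% = 18.01%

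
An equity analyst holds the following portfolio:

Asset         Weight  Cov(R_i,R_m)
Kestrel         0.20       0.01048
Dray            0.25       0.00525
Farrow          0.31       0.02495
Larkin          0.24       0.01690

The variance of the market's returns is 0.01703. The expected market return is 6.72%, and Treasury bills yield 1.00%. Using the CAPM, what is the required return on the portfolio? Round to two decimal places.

6.11%

β_Kestrel = 0.01048 / 0.01703 = 0.6154
β_Dray = 0.00525 / 0.01703 = 0.3083
β_Farrow = 0.02495 / 0.01703 = 1.4651
β_Larkin = 0.01690 / 0.01703 = 0.9924
β_P = Σ w_i β_i = 0.20×0.6154 + 0.25×0.3083 + 0.31×1.4651 + 0.24×0.9924 = 0.8925
MRP = 6.72% − 1.00% = 5.72%
E(R_P) = R_f + β_P × MRP = 1.00% + 0.8925 × 5.72% = 6.11%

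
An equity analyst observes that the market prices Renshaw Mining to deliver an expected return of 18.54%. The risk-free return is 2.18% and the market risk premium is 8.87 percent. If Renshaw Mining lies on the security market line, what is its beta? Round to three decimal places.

1.844

β = (E(R) − R_f) / MRP = (18.54% − 2.18%) / 8.87% = 16.36% / 8.87% = 1.844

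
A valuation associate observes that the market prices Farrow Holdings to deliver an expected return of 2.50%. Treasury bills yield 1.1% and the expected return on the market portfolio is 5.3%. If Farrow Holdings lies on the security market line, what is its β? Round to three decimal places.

0.333

MRP = 5.3% − 1.1% = 4.20%
β = (E(R) − R_f) / MRP = (2.50% − 1.1%) / 4.2% = 1.40% / 4.2% = 0.333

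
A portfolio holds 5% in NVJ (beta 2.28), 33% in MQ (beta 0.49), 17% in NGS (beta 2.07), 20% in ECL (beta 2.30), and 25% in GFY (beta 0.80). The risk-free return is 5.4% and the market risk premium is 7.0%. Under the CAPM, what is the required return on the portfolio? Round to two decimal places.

14.41%

β_P = Σ w_i β_i = 0.05×2.28 + 0.33×0.49 + 0.17×2.07 + 0.20×2.30 + 0.25×0.80 = 1.2876
E(R_P) = R_f + β_P × MRP = 5.4% + 1.2876 × 7.0% = 14.41%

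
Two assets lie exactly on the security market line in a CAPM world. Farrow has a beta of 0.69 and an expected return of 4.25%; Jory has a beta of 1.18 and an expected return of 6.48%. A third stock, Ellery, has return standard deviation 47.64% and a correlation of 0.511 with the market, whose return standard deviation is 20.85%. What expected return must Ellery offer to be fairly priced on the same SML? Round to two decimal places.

MRP = (6.48% − 4.25%) / (1.18 − 0.69) = 4.5510%
R_f = 4.25% − 0.69 × 4.5510% = 1.1098%
β_Ellery = ρ·σ_i/σ_m = 0.511 × 47.64 / 20.85 = 1.1676
E(R_Ellery) = R_f + β × MRP = 1.1098% + 1.1676 × 4.5510% = 6.42%

6.42%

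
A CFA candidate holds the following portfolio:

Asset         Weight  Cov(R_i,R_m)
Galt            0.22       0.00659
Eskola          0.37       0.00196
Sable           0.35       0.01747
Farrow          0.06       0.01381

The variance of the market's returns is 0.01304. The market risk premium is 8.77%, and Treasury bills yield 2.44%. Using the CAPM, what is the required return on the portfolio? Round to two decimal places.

β_Galt = 0.00659 / 0.01304 = 0.5054
β_Eskola = 0.00196 / 0.01304 = 0.1503
β_Sable = 0.01747 / 0.01304 = 1.3397
β_Farrow = 0.01381 / 0.01304 = 1.0590
β_P = Σ w_i β_i = 0.22×0.5054 + 0.37×0.1503 + 0.35×1.3397 + 0.06×1.0590 = 0.6992
E(R_P) = R_f + β_P × MRP = 2.44% + 0.6992 × 8.77% = 8.57%

8.57%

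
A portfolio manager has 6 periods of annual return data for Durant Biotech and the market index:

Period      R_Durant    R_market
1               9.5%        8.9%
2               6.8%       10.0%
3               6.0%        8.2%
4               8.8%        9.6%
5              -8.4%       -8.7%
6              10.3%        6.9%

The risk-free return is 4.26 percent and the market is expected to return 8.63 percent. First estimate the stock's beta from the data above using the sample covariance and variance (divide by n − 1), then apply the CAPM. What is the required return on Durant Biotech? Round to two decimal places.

Mean R_i = (9.5 + 6.8 + 6.0 + 8.8 − 8.4 + 10.3) / 6 = 5.5000%
Mean R_m = (8.9 + 10.0 + 8.2 + 9.6 − 8.7 + 6.9) / 6 = 5.8167%
Σ(R_i − R̄_i)(R_m − R̄_m) = 238.4300  ⇒  Cov = 238.4300 / 5 = 47.6860
Σ(R_m − R̄_m)² = 258.9083  ⇒  Var(R_m) = 258.9083 / 5 = 51.7817
β = Cov / Var(R_m) = 47.6860 / 51.7817 = 0.9209
MRP = 8.63% − 4.26% = 4.37%
E(R) = R_f + β × MRP = 4.26% + 0.9209 × 4.37% = 8.28%

8.28%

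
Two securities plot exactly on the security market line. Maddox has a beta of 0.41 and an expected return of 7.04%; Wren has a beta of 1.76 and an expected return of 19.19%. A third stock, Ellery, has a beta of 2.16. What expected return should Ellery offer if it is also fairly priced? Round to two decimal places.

22.79%

MRP (SML slope) = (19.19% − 7.04%) / (1.76 − 0.41) = 12.15% / 1.35 = 9.0000%
R_f (intercept) = 7.04% − 0.41 × 9.0000% = 3.3500%
E(R_Ellery) = R_f + β × MRP = 3.3500% + 2.16 × 9.0000% = 22.79%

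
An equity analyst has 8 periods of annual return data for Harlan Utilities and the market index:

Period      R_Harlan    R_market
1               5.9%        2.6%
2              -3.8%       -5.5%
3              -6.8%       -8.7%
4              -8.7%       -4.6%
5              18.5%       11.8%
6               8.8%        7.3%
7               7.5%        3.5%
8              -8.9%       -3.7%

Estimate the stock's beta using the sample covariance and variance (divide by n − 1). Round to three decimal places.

Mean R_i = (5.9 − 3.8 − 6.8 − 8.7 + 18.5 + 8.8 + 7.5 − 8.9) / 8 = 1.5625%
Mean R_m = (2.6 − 5.5 − 8.7 − 4.6 + 11.8 + 7.3 + 3.5 − 3.7) / 8 = 0.3375%
Σ(R_i − R̄_i)(R_m − R̄_m) = 472.9213  ⇒  Cov = 472.9213 / 7 = 67.5602
Σ(R_m − R̄_m)² = 351.4188  ⇒  Var(R_m) = 351.4188 / 7 = 50.2027
β = Cov / Var(R_m) = 67.5602 / 50.2027 = 1.3457

1.346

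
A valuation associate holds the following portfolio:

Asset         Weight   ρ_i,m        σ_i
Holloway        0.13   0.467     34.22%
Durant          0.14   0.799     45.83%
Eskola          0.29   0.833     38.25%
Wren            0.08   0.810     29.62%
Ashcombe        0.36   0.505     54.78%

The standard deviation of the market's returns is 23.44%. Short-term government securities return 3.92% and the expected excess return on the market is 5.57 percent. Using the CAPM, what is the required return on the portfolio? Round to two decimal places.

10.65%

β_Holloway = 0.467 × 34.22% / 23.44% = 0.6818
β_Durant = 0.799 × 45.83% / 23.44% = 1.5622
β_Eskola = 0.833 × 38.25% / 23.44% = 1.3593
β_Wren = 0.810 × 29.62% / 23.44% = 1.0236
β_Ashcombe = 0.505 × 54.78% / 23.44% = 1.1802
β_P = Σ w_i β_i = 0.13×0.6818 + 0.14×1.5622 + 0.29×1.3593 + 0.08×1.0236 + 0.36×1.1802 = 1.2083
E(R_P) = R_f + β_P × MRP = 3.92% + 1.2083 × 5.57% = 10.65%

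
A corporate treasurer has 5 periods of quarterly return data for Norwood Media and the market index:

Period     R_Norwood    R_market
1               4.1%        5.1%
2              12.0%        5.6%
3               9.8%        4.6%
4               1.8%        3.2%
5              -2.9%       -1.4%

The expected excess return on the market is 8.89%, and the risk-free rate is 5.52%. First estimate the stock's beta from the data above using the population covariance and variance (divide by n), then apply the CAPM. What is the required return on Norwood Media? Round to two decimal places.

21.56%

Mean R_i = (4.1 + 12.0 + 9.8 + 1.8 − 2.9) / 5 = 4.9600%
Mean R_m = (5.1 + 5.6 + 4.6 + 3.2 − 1.4) / 5 = 3.4200%
Σ(R_i − R̄_i)(R_m − R̄_m) = 58.1940  ⇒  Cov = 58.1940 / 5 = 11.6388
Σ(R_m − R̄_m)² = 32.2480  ⇒  Var(R_m) = 32.2480 / 5 = 6.4496
β = Cov / Var(R_m) = 11.6388 / 6.4496 = 1.8046
E(R) = R_f + β × MRP = 5.52% + 1.8046 × 8.89% = 21.56%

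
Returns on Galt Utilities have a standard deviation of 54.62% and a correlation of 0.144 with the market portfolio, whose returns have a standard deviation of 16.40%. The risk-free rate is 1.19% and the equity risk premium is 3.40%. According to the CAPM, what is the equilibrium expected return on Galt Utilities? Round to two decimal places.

β = ρ × σ_i / σ_m = 0.144 × 54.62% / 16.40% = 0.4796
E(R) = 1.19% + 0.4796 × 3.40% = 2.82%

2.82%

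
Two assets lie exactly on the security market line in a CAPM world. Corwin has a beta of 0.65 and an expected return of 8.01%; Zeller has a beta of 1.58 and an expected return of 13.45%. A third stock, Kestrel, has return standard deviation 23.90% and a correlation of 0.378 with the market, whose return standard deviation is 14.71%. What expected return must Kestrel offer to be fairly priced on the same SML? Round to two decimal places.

7.80%

MRP = (13.45% − 8.01%) / (1.58 − 0.65) = 5.8495%
R_f = 8.01% − 0.65 × 5.8495% = 4.2078%
β_Kestrel = ρ·σ_i/σ_m = 0.378 × 23.90 / 14.71 = 0.6142
E(R_Kestrel) = R_f + β × MRP = 4.2078% + 0.6142 × 5.8495% = 7.80%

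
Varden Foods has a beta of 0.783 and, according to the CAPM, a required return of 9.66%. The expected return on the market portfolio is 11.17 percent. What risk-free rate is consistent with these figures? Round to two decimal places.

E(R) = R_f + β(E(R_m) − R_f) = R_f(1 − β) + β·E(R_m)
9.66% = R_f × (1 − 0.783) + 0.783 × 11.17%
9.66% = R_f × 0.217 + 8.74611%
R_f = (9.66% − 8.74611%) / 0.217 = 4.21%

4.21%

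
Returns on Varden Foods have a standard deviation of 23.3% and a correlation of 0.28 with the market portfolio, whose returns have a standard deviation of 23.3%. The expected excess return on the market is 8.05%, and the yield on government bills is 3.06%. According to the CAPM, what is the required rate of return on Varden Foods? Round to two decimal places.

5.31%

β = ρ × σ_i / σ_m = 0.28 × 23.3% / 23.3% = 0.2800
E(R) = 3.06% + 0.2800 × 8.05% = 5.31%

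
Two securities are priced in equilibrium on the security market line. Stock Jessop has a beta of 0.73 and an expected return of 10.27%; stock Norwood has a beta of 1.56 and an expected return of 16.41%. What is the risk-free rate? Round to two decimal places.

Both satisfy E(R) = R_f + β·MRP, so the slope of the SML is
MRP = (16.41% − 10.27%) / (1.56 − 0.73) = 6.14% / 0.83 = 7.3976%
R_f = E(R_Jessop) − β_Jessop·MRP = 10.27% − 0.73 × 7.3976% = 4.8698%

4.87%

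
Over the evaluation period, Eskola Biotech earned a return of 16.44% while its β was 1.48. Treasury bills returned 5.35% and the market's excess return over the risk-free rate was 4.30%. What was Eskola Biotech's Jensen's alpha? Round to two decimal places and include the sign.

CAPM benchmark = R_f + β(R_m − R_f) = 5.35% + 1.48 × 4.30% = 11.7140%
α = actual − benchmark = 16.44% − 11.7140% = +4.73%

+4.73%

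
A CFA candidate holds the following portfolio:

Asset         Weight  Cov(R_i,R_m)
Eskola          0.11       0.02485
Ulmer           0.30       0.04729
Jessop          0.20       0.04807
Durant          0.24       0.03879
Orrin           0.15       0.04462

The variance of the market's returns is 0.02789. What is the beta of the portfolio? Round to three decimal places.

β_Eskola = 0.02485 / 0.02789 = 0.8910
β_Ulmer = 0.04729 / 0.02789 = 1.6956
β_Jessop = 0.04807 / 0.02789 = 1.7236
β_Durant = 0.03879 / 0.02789 = 1.3908
β_Orrin = 0.04462 / 0.02789 = 1.5999
β_P = Σ w_i β_i = 0.11×0.8910 + 0.30×1.6956 + 0.20×1.7236 + 0.24×1.3908 + 0.15×1.5999 = 1.5252

1.525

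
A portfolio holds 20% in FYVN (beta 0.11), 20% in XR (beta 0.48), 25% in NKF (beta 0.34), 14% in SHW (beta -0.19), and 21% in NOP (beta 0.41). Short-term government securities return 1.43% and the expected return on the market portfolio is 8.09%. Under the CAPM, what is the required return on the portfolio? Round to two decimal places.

β_P = Σ w_i β_i = 0.20×0.11 + 0.20×0.48 + 0.25×0.34 + 0.14×-0.19 + 0.21×0.41 = 0.2625
MRP = 8.09% − 1.43% = 6.66%
E(R_P) = R_f + β_P × MRP = 1.43% + 0.2625 × 6.66% = 3.18%

3.18%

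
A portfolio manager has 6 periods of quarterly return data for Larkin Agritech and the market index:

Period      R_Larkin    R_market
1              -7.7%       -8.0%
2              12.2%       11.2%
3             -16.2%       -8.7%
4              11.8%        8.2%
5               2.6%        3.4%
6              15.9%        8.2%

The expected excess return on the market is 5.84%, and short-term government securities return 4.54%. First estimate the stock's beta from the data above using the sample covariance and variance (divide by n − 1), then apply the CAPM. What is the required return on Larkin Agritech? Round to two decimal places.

Mean R_i = (-7.7 + 12.2 − 16.2 + 11.8 + 2.6 + 15.9) / 6 = 3.1000%
Mean R_m = (-8.0 + 11.2 − 8.7 + 8.2 + 3.4 + 8.2) / 6 = 2.3833%
Σ(R_i − R̄_i)(R_m − R̄_m) = 530.8300  ⇒  Cov = 530.8300 / 5 = 106.1660
Σ(R_m − R̄_m)² = 377.0883  ⇒  Var(R_m) = 377.0883 / 5 = 75.4177
β = Cov / Var(R_m) = 106.1660 / 75.4177 = 1.4077
E(R) = R_f + β × MRP = 4.54% + 1.4077 × 5.84% = 12.76%

12.76%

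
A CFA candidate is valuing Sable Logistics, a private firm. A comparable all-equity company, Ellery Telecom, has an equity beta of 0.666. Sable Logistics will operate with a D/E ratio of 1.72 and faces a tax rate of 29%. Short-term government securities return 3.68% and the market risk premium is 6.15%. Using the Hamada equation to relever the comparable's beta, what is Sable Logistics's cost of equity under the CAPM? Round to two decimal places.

β_L = β_U × [1 + (1 − t)(D/E)] = 0.666 × [1 + (1 − 0.29) × 1.72]
    = 0.666 × [1 + 0.71 × 1.72] = 0.666 × 2.2212 = 1.4793
E(R) = R_f + β_L × MRP = 3.68% + 1.4793 × 6.15% = 12.78%

12.78%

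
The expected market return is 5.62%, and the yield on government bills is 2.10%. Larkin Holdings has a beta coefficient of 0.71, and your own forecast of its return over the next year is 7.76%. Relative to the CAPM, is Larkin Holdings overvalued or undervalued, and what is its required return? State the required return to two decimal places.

Undervalued; required return 4.60%

MRP = 5.62% − 2.10% = 3.52%
Required return = R_f + β·MRP = 2.10% + 0.71 × 3.52% = 4.60%
Forecast 7.76% > required 4.60% → the stock plots above the SML → undervalued.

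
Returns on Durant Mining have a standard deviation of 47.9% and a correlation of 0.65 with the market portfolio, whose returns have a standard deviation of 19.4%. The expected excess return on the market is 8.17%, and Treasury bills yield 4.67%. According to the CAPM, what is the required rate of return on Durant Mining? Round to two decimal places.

β = ρ × σ_i / σ_m = 0.65 × 47.9% / 19.4% = 1.6049
E(R) = 4.67% + 1.6049 × 8.17% = 17.78%

17.78%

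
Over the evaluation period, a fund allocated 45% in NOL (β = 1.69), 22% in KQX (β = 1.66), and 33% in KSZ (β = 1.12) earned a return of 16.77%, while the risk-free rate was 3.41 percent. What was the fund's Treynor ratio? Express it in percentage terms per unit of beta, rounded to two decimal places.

β_P = 0.45×1.69 + 0.22×1.66 + 0.33×1.12 = 1.4953
Treynor = (R_P − R_f) / β_P = (16.77% − 3.41%) / 1.4953 = 13.36% / 1.4953 = 8.93%

8.93%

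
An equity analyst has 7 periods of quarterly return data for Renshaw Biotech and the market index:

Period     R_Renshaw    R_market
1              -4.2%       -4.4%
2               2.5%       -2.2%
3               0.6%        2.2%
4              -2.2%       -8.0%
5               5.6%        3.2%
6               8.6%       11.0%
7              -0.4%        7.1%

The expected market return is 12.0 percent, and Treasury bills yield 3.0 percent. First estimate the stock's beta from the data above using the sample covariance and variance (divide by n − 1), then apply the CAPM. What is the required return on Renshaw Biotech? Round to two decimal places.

7.38%

Mean R_i = (-4.2 + 2.5 + 0.6 − 2.2 + 5.6 + 8.6 − 0.4) / 7 = 1.5000%
Mean R_m = (-4.4 − 2.2 + 2.2 − 8.0 + 3.2 + 11.0 + 7.1) / 7 = 1.2714%
Σ(R_i − R̄_i)(R_m − R̄_m) = 128.2300  ⇒  Cov = 128.2300 / 6 = 21.3717
Σ(R_m − R̄_m)² = 263.3743  ⇒  Var(R_m) = 263.3743 / 6 = 43.8957
β = Cov / Var(R_m) = 21.3717 / 43.8957 = 0.4869
MRP = 12.0% − 3.0% = 9.00%
E(R) = R_f + β × MRP = 3.0% + 0.4869 × 9.0% = 7.38%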